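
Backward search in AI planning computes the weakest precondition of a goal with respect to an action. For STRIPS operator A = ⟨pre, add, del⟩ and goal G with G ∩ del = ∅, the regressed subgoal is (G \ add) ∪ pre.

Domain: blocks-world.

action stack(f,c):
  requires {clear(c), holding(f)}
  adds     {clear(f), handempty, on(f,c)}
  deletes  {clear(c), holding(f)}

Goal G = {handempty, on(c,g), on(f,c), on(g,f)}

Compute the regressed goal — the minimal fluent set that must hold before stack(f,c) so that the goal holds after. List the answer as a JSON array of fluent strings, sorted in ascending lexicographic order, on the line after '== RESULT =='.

Compute (G \ add) ∪ pre:
  G ∩ del = {}  (empty — regression defined)
  G \ add = {handempty, on(c,g), on(f,c), on(g,f)} \ {clear(f), handempty, on(f,c)} = {on(c,g), on(g,f)}
  ∪ pre   = {on(c,g), on(g,f)} ∪ {clear(c), holding(f)}
          = {clear(c), holding(f), on(c,g), on(g,f)}

== RESULT ==
["clear(c)", "holding(f)", "on(c,g)", "on(g,f)"]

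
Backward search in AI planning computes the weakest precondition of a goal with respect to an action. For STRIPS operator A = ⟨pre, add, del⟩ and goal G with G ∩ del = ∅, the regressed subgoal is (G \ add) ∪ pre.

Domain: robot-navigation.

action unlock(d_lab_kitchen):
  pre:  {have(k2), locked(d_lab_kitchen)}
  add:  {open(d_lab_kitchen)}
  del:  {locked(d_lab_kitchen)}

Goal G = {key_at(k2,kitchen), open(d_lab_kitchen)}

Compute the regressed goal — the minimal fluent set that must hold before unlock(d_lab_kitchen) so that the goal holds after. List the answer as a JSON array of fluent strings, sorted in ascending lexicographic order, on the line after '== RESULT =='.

Compute (G \ add) ∪ pre:
  G ∩ del = {}  (empty — regression defined)
  G \ add = {key_at(k2,kitchen), open(d_lab_kitchen)} \ {open(d_lab_kitchen)} = {key_at(k2,kitchen)}
  ∪ pre   = {key_at(k2,kitchen)} ∪ {have(k2), locked(d_lab_kitchen)}
          = {have(k2), key_at(k2,kitchen), locked(d_lab_kitchen)}

== RESULT ==
["have(k2)", "key_at(k2,kitchen)", "locked(d_lab_kitchen)"]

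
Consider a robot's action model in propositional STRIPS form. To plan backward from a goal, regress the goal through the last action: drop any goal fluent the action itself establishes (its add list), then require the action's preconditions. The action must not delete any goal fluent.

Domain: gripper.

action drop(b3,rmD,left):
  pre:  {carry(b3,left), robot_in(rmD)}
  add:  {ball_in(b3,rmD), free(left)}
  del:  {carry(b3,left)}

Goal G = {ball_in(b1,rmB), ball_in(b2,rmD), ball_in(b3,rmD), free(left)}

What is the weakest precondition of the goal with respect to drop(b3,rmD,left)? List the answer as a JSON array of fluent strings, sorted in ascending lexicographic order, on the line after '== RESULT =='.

Compute (G \ add) ∪ pre:
  G ∩ del = {}  (empty — regression defined)
  G \ add = {ball_in(b1,rmB), ball_in(b2,rmD), ball_in(b3,rmD), free(left)} \ {ball_in(b3,rmD), free(left)} = {ball_in(b1,rmB), ball_in(b2,rmD)}
  ∪ pre   = {ball_in(b1,rmB), ball_in(b2,rmD)} ∪ {carry(b3,left), robot_in(rmD)}
          = {ball_in(b1,rmB), ball_in(b2,rmD), carry(b3,left), robot_in(rmD)}

== RESULT ==
["ball_in(b1,rmB)", "ball_in(b2,rmD)", "carry(b3,left)", "robot_in(rmD)"]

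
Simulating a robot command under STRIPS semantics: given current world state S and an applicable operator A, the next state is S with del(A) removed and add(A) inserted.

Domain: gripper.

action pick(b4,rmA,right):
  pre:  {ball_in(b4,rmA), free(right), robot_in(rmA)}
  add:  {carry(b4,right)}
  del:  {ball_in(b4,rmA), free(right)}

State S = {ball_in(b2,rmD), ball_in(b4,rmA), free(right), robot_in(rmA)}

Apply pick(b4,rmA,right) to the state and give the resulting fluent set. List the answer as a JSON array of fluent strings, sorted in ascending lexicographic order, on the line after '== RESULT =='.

Compute (S \ del) ∪ add:
  pre ⊆ S: {ball_in(b4,rmA), free(right), robot_in(rmA)} ⊆ S  — applicable
  S \ del = {ball_in(b2,rmD), robot_in(rmA)}
  ∪ add   = {ball_in(b2,rmD), carry(b4,right), robot_in(rmA)}

== RESULT ==
["ball_in(b2,rmD)", "carry(b4,right)", "robot_in(rmA)"]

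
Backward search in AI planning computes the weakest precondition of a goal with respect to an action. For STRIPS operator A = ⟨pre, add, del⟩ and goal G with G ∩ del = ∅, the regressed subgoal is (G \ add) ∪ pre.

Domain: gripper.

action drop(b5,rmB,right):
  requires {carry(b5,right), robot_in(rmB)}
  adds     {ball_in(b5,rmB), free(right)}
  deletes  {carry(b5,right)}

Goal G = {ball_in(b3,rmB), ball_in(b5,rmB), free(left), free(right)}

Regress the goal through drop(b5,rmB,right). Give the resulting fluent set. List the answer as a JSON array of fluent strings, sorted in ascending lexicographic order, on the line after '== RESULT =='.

Regress:
  G ∩ del = {}  (empty — regression defined)
  G \ add = {ball_in(b3,rmB), ball_in(b5,rmB), free(left), free(right)} \ {ball_in(b5,rmB), free(right)} = {ball_in(b3,rmB), free(left)}
  ∪ pre   = {ball_in(b3,rmB), free(left)} ∪ {carry(b5,right), robot_in(rmB)}
          = {ball_in(b3,rmB), carry(b5,right), free(left), robot_in(rmB)}

== RESULT ==
["ball_in(b3,rmB)", "carry(b5,right)", "free(left)", "robot_in(rmB)"]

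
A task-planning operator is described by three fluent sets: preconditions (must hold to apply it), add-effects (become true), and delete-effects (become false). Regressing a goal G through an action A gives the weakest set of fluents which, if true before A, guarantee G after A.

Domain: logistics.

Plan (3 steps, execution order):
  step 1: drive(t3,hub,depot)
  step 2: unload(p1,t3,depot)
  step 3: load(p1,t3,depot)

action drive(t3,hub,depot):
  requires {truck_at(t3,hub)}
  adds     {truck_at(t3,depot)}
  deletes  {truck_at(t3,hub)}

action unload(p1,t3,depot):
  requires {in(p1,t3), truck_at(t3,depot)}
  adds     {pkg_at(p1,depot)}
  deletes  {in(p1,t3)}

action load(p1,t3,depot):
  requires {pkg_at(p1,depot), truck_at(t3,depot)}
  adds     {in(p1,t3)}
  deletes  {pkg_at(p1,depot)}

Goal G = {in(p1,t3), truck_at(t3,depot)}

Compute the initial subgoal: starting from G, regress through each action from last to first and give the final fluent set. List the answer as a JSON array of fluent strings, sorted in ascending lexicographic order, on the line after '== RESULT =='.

Regress step by step:
  through step 3 (load(p1,t3,depot)): drop {in(p1,t3)}, keep {truck_at(t3,depot)}, require {pkg_at(p1,depot), truck_at(t3,depot)}
    → {pkg_at(p1,depot), truck_at(t3,depot)}
  through step 2 (unload(p1,t3,depot)): drop {pkg_at(p1,depot)}, keep {truck_at(t3,depot)}, require {in(p1,t3), truck_at(t3,depot)}
    → {in(p1,t3), truck_at(t3,depot)}
  through step 1 (drive(t3,hub,depot)): drop {truck_at(t3,depot)}, keep {in(p1,t3)}, require {truck_at(t3,hub)}
    → {in(p1,t3), truck_at(t3,hub)}

== RESULT ==
["in(p1,t3)", "truck_at(t3,hub)"]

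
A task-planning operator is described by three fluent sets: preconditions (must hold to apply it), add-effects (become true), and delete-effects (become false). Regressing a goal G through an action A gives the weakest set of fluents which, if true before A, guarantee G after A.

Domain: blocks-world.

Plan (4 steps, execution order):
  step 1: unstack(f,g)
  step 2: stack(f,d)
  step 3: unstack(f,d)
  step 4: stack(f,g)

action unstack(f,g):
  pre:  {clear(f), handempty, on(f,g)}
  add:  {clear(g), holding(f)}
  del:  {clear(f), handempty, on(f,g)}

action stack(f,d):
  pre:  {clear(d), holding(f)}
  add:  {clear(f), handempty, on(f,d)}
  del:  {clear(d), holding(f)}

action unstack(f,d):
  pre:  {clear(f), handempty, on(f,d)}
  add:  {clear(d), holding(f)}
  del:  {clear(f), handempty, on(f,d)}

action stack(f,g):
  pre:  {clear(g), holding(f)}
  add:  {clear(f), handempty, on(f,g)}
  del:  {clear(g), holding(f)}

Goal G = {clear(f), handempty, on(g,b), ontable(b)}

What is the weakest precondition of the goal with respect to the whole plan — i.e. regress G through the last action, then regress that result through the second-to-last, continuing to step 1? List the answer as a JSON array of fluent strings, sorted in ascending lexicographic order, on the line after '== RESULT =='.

Work backward from the goal:
  through step 4 (stack(f,g)): drop {clear(f), handempty}, keep {on(g,b), ontable(b)}, require {clear(g), holding(f)}
    → {clear(g), holding(f), on(g,b), ontable(b)}
  through step 3 (unstack(f,d)): drop {holding(f)}, keep {clear(g), on(g,b), ontable(b)}, require {clear(f), handempty, on(f,d)}
    → {clear(f), clear(g), handempty, on(f,d), on(g,b), ontable(b)}
  through step 2 (stack(f,d)): drop {clear(f), handempty, on(f,d)}, keep {clear(g), on(g,b), ontable(b)}, require {clear(d), holding(f)}
    → {clear(d), clear(g), holding(f), on(g,b), ontable(b)}
  through step 1 (unstack(f,g)): drop {clear(g), holding(f)}, keep {clear(d), on(g,b), ontable(b)}, require {clear(f), handempty, on(f,g)}
    → {clear(d), clear(f), handempty, on(f,g), on(g,b), ontable(b)}

== RESULT ==
["clear(d)", "clear(f)", "handempty", "on(f,g)", "on(g,b)", "ontable(b)"]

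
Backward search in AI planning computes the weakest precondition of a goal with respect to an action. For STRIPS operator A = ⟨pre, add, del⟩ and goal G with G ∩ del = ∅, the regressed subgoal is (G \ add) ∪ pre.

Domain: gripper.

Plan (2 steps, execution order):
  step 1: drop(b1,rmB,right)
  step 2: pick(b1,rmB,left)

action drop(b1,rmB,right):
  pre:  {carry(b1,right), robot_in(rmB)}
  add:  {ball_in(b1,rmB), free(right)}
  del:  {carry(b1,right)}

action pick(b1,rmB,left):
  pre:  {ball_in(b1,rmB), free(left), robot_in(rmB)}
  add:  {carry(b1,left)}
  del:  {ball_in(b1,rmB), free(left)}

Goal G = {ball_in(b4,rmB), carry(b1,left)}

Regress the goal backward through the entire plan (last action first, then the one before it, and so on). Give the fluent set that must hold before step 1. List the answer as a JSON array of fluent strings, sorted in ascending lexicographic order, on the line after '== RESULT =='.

Regress step by step:
  through step 2 (pick(b1,rmB,left)): drop {carry(b1,left)}, keep {ball_in(b4,rmB)}, require {ball_in(b1,rmB), free(left), robot_in(rmB)}
    → {ball_in(b1,rmB), ball_in(b4,rmB), free(left), robot_in(rmB)}
  through step 1 (drop(b1,rmB,right)): drop {ball_in(b1,rmB)}, keep {ball_in(b4,rmB), free(left), robot_in(rmB)}, require {carry(b1,right), robot_in(rmB)}
    → {ball_in(b4,rmB), carry(b1,right), free(left), robot_in(rmB)}

== RESULT ==
["ball_in(b4,rmB)", "carry(b1,right)", "free(left)", "robot_in(rmB)"]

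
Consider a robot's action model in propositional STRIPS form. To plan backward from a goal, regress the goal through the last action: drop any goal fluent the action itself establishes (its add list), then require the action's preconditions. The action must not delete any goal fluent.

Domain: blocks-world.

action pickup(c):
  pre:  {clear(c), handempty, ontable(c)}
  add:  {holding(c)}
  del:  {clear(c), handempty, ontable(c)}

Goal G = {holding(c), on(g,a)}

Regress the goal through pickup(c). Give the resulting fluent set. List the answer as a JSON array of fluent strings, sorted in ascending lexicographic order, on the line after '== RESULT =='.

Regress:
  G ∩ del = {}  (empty — regression defined)
  G \ add = {holding(c), on(g,a)} \ {holding(c)} = {on(g,a)}
  ∪ pre   = {on(g,a)} ∪ {clear(c), handempty, ontable(c)}
          = {clear(c), handempty, on(g,a), ontable(c)}

== RESULT ==
["clear(c)", "handempty", "on(g,a)", "ontable(c)"]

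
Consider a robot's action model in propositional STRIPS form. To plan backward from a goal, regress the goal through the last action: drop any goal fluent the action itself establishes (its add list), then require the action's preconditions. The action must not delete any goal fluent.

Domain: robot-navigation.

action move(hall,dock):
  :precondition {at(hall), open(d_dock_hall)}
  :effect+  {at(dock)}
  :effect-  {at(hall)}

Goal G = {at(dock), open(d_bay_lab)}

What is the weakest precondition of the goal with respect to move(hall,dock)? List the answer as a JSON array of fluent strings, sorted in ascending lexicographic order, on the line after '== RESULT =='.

Compute (G \ add) ∪ pre:
  G ∩ del = {}  (empty — regression defined)
  G \ add = {at(dock), open(d_bay_lab)} \ {at(dock)} = {open(d_bay_lab)}
  ∪ pre   = {open(d_bay_lab)} ∪ {at(hall), open(d_dock_hall)}
          = {at(hall), open(d_bay_lab), open(d_dock_hall)}

== RESULT ==
["at(hall)", "open(d_bay_lab)", "open(d_dock_hall)"]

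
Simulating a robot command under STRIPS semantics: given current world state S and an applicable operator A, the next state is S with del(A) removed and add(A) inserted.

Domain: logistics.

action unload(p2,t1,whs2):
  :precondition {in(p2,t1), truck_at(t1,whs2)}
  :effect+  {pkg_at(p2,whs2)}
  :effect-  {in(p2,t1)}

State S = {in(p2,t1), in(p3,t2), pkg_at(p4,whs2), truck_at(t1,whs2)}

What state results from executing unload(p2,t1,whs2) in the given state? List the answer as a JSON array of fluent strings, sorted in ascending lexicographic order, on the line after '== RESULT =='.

Progress:
  pre ⊆ S: {in(p2,t1), truck_at(t1,whs2)} ⊆ S  — applicable
  S \ del = {in(p3,t2), pkg_at(p4,whs2), truck_at(t1,whs2)}
  ∪ add   = {in(p3,t2), pkg_at(p2,whs2), pkg_at(p4,whs2), truck_at(t1,whs2)}

== RESULT ==
["in(p3,t2)", "pkg_at(p2,whs2)", "pkg_at(p4,whs2)", "truck_at(t1,whs2)"]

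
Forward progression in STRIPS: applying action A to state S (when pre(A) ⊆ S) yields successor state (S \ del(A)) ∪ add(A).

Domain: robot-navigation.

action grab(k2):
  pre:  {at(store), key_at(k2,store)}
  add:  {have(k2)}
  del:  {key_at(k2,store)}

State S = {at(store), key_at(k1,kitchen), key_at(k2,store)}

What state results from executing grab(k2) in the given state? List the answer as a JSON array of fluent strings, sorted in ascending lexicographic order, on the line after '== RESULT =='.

Compute (S \ del) ∪ add:
  pre ⊆ S: {at(store), key_at(k2,store)} ⊆ S  — applicable
  S \ del = {at(store), key_at(k1,kitchen)}
  ∪ add   = {at(store), have(k2), key_at(k1,kitchen)}

== RESULT ==
["at(store)", "have(k2)", "key_at(k1,kitchen)"]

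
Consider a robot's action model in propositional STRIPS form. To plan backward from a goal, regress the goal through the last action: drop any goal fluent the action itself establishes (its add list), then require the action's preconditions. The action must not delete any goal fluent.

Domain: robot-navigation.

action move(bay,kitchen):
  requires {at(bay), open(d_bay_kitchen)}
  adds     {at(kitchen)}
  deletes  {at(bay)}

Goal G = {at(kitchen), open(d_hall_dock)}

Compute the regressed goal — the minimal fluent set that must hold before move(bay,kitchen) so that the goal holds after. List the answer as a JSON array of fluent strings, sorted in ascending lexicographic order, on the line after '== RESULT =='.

Compute (G \ add) ∪ pre:
  G ∩ del = {}  (empty — regression defined)
  G \ add = {at(kitchen), open(d_hall_dock)} \ {at(kitchen)} = {open(d_hall_dock)}
  ∪ pre   = {open(d_hall_dock)} ∪ {at(bay), open(d_bay_kitchen)}
          = {at(bay), open(d_bay_kitchen), open(d_hall_dock)}

== RESULT ==
["at(bay)", "open(d_bay_kitchen)", "open(d_hall_dock)"]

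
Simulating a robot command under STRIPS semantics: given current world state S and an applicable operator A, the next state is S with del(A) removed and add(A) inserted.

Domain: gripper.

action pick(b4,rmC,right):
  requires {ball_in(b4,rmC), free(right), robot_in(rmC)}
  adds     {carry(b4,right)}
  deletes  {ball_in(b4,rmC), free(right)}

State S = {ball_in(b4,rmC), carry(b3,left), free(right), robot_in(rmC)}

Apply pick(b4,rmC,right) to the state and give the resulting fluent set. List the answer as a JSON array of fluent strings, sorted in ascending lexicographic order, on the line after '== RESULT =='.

Compute (S \ del) ∪ add:
  pre ⊆ S: {ball_in(b4,rmC), free(right), robot_in(rmC)} ⊆ S  — applicable
  S \ del = {carry(b3,left), robot_in(rmC)}
  ∪ add   = {carry(b3,left), carry(b4,right), robot_in(rmC)}

== RESULT ==
["carry(b3,left)", "carry(b4,right)", "robot_in(rmC)"]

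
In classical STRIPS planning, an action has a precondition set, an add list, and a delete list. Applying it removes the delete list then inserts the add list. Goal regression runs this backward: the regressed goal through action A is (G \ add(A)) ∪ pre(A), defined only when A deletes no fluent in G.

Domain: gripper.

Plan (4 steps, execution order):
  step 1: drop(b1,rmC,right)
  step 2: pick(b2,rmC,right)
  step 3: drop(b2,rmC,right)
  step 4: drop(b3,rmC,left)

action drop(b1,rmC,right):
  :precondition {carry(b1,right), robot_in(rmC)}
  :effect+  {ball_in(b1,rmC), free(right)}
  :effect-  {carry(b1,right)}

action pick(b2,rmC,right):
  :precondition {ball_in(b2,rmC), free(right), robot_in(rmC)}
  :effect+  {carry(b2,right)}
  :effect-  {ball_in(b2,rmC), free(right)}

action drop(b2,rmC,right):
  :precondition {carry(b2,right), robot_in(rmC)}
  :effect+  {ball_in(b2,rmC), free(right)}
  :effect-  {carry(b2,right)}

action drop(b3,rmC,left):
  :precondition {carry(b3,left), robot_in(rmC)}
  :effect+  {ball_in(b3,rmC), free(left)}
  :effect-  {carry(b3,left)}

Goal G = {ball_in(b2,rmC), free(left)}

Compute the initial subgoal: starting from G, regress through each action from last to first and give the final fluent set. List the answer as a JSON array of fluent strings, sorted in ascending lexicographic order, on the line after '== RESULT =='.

Work backward from the goal:
  through step 4 (drop(b3,rmC,left)): drop {free(left)}, keep {ball_in(b2,rmC)}, require {carry(b3,left), robot_in(rmC)}
    → {ball_in(b2,rmC), carry(b3,left), robot_in(rmC)}
  through step 3 (drop(b2,rmC,right)): drop {ball_in(b2,rmC)}, keep {carry(b3,left), robot_in(rmC)}, require {carry(b2,right), robot_in(rmC)}
    → {carry(b2,right), carry(b3,left), robot_in(rmC)}
  through step 2 (pick(b2,rmC,right)): drop {carry(b2,right)}, keep {carry(b3,left), robot_in(rmC)}, require {ball_in(b2,rmC), free(right), robot_in(rmC)}
    → {ball_in(b2,rmC), carry(b3,left), free(right), robot_in(rmC)}
  through step 1 (drop(b1,rmC,right)): drop {free(right)}, keep {ball_in(b2,rmC), carry(b3,left), robot_in(rmC)}, require {carry(b1,right), robot_in(rmC)}
    → {ball_in(b2,rmC), carry(b1,right), carry(b3,left), robot_in(rmC)}

== RESULT ==
["ball_in(b2,rmC)", "carry(b1,right)", "carry(b3,left)", "robot_in(rmC)"]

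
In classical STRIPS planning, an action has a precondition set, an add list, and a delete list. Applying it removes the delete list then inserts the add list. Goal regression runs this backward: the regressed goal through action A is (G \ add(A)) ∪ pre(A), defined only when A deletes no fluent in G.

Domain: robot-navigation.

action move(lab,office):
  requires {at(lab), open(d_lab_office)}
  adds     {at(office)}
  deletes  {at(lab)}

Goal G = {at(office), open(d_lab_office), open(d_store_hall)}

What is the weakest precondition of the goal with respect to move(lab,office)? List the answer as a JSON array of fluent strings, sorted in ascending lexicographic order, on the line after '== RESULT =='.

Compute (G \ add) ∪ pre:
  G ∩ del = {}  (empty — regression defined)
  G \ add = {at(office), open(d_lab_office), open(d_store_hall)} \ {at(office)} = {open(d_lab_office), open(d_store_hall)}
  ∪ pre   = {open(d_lab_office), open(d_store_hall)} ∪ {at(lab), open(d_lab_office)}
          = {at(lab), open(d_lab_office), open(d_store_hall)}

== RESULT ==
["at(lab)", "open(d_lab_office)", "open(d_store_hall)"]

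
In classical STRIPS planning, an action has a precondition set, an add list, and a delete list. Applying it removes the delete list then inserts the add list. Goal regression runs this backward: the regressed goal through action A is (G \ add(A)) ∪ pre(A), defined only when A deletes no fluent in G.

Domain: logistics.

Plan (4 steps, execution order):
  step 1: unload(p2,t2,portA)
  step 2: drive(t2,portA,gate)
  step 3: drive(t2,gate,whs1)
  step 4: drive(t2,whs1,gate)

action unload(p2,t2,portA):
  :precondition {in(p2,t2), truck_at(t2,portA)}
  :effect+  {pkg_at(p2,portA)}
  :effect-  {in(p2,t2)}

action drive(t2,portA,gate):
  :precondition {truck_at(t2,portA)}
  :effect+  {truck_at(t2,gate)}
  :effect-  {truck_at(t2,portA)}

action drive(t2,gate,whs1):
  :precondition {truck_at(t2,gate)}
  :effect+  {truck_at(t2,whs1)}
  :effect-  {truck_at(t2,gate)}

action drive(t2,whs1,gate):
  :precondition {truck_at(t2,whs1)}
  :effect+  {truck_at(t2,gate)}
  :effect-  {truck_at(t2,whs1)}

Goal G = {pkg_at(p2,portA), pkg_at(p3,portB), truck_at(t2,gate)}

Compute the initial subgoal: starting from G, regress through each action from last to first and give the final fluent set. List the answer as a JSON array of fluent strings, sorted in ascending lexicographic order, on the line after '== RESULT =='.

Work backward from the goal:
  through step 4 (drive(t2,whs1,gate)): drop {truck_at(t2,gate)}, keep {pkg_at(p2,portA), pkg_at(p3,portB)}, require {truck_at(t2,whs1)}
    → {pkg_at(p2,portA), pkg_at(p3,portB), truck_at(t2,whs1)}
  through step 3 (drive(t2,gate,whs1)): drop {truck_at(t2,whs1)}, keep {pkg_at(p2,portA), pkg_at(p3,portB)}, require {truck_at(t2,gate)}
    → {pkg_at(p2,portA), pkg_at(p3,portB), truck_at(t2,gate)}
  through step 2 (drive(t2,portA,gate)): drop {truck_at(t2,gate)}, keep {pkg_at(p2,portA), pkg_at(p3,portB)}, require {truck_at(t2,portA)}
    → {pkg_at(p2,portA), pkg_at(p3,portB), truck_at(t2,portA)}
  through step 1 (unload(p2,t2,portA)): drop {pkg_at(p2,portA)}, keep {pkg_at(p3,portB), truck_at(t2,portA)}, require {in(p2,t2), truck_at(t2,portA)}
    → {in(p2,t2), pkg_at(p3,portB), truck_at(t2,portA)}

== RESULT ==
["in(p2,t2)", "pkg_at(p3,portB)", "truck_at(t2,portA)"]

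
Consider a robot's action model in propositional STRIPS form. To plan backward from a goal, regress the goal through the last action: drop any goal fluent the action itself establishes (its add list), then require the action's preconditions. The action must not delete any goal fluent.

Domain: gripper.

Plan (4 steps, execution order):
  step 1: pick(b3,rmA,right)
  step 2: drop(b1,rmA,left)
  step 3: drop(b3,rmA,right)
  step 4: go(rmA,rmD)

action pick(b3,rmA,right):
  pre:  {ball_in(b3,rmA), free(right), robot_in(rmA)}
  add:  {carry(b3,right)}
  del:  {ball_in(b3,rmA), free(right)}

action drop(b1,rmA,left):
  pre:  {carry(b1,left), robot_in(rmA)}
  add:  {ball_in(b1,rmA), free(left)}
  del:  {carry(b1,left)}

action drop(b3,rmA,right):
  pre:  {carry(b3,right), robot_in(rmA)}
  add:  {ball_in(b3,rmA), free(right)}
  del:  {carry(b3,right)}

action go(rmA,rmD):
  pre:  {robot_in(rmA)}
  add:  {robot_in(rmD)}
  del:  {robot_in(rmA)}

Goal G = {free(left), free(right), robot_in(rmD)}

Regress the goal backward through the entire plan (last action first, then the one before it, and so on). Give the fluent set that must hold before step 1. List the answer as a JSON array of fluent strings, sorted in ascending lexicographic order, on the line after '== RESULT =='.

Regress step by step:
  through step 4 (go(rmA,rmD)): drop {robot_in(rmD)}, keep {free(left), free(right)}, require {robot_in(rmA)}
    → {free(left), free(right), robot_in(rmA)}
  through step 3 (drop(b3,rmA,right)): drop {free(right)}, keep {free(left), robot_in(rmA)}, require {carry(b3,right), robot_in(rmA)}
    → {carry(b3,right), free(left), robot_in(rmA)}
  through step 2 (drop(b1,rmA,left)): drop {free(left)}, keep {carry(b3,right), robot_in(rmA)}, require {carry(b1,left), robot_in(rmA)}
    → {carry(b1,left), carry(b3,right), robot_in(rmA)}
  through step 1 (pick(b3,rmA,right)): drop {carry(b3,right)}, keep {carry(b1,left), robot_in(rmA)}, require {ball_in(b3,rmA), free(right), robot_in(rmA)}
    → {ball_in(b3,rmA), carry(b1,left), free(right), robot_in(rmA)}

== RESULT ==
["ball_in(b3,rmA)", "carry(b1,left)", "free(right)", "robot_in(rmA)"]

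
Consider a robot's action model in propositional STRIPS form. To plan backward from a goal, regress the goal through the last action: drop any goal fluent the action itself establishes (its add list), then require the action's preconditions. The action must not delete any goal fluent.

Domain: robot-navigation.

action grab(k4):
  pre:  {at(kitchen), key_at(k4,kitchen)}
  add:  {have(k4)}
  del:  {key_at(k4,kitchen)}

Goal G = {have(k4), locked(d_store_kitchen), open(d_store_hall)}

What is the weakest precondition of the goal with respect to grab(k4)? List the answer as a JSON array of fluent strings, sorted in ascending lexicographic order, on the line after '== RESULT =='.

Compute (G \ add) ∪ pre:
  G ∩ del = {}  (empty — regression defined)
  G \ add = {have(k4), locked(d_store_kitchen), open(d_store_hall)} \ {have(k4)} = {locked(d_store_kitchen), open(d_store_hall)}
  ∪ pre   = {locked(d_store_kitchen), open(d_store_hall)} ∪ {at(kitchen), key_at(k4,kitchen)}
          = {at(kitchen), key_at(k4,kitchen), locked(d_store_kitchen), open(d_store_hall)}

== RESULT ==
["at(kitchen)", "key_at(k4,kitchen)", "locked(d_store_kitchen)", "open(d_store_hall)"]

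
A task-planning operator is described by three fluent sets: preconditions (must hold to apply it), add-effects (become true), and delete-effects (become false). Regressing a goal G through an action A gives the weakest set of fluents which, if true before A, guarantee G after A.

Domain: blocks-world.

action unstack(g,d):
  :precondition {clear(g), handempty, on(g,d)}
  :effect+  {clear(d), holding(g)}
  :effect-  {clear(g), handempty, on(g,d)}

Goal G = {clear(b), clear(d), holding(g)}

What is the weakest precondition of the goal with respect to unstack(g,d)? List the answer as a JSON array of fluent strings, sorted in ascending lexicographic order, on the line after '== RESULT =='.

Compute (G \ add) ∪ pre:
  G ∩ del = {}  (empty — regression defined)
  G \ add = {clear(b), clear(d), holding(g)} \ {clear(d), holding(g)} = {clear(b)}
  ∪ pre   = {clear(b)} ∪ {clear(g), handempty, on(g,d)}
          = {clear(b), clear(g), handempty, on(g,d)}

== RESULT ==
["clear(b)", "clear(g)", "handempty", "on(g,d)"]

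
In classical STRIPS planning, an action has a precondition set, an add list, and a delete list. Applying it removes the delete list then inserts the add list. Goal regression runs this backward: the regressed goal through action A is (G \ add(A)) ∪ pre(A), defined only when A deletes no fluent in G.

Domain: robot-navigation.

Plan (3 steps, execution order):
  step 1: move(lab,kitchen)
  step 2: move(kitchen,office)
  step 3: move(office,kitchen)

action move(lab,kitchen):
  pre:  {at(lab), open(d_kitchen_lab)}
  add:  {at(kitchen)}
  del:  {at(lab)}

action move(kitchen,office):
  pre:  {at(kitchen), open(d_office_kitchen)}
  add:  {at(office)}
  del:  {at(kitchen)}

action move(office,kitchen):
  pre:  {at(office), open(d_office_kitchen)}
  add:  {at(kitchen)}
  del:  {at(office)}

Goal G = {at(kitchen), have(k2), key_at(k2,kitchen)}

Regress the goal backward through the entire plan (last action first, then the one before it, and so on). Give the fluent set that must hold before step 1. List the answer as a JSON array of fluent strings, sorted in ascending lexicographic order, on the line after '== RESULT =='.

Work backward from the goal:
  through step 3 (move(office,kitchen)): drop {at(kitchen)}, keep {have(k2), key_at(k2,kitchen)}, require {at(office), open(d_office_kitchen)}
    → {at(office), have(k2), key_at(k2,kitchen), open(d_office_kitchen)}
  through step 2 (move(kitchen,office)): drop {at(office)}, keep {have(k2), key_at(k2,kitchen), open(d_office_kitchen)}, require {at(kitchen), open(d_office_kitchen)}
    → {at(kitchen), have(k2), key_at(k2,kitchen), open(d_office_kitchen)}
  through step 1 (move(lab,kitchen)): drop {at(kitchen)}, keep {have(k2), key_at(k2,kitchen), open(d_office_kitchen)}, require {at(lab), open(d_kitchen_lab)}
    → {at(lab), have(k2), key_at(k2,kitchen), open(d_kitchen_lab), open(d_office_kitchen)}

== RESULT ==
["at(lab)", "have(k2)", "key_at(k2,kitchen)", "open(d_kitchen_lab)", "open(d_office_kitchen)"]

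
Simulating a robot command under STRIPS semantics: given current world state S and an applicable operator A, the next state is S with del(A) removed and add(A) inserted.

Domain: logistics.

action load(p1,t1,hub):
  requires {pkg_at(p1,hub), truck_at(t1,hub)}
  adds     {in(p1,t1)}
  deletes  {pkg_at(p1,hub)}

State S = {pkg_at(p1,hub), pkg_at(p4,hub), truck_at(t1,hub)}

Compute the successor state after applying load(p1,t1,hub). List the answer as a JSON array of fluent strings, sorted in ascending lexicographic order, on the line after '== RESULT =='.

Progress:
  pre ⊆ S: {pkg_at(p1,hub), truck_at(t1,hub)} ⊆ S  — applicable
  S \ del = {pkg_at(p4,hub), truck_at(t1,hub)}
  ∪ add   = {in(p1,t1), pkg_at(p4,hub), truck_at(t1,hub)}

== RESULT ==
["in(p1,t1)", "pkg_at(p4,hub)", "truck_at(t1,hub)"]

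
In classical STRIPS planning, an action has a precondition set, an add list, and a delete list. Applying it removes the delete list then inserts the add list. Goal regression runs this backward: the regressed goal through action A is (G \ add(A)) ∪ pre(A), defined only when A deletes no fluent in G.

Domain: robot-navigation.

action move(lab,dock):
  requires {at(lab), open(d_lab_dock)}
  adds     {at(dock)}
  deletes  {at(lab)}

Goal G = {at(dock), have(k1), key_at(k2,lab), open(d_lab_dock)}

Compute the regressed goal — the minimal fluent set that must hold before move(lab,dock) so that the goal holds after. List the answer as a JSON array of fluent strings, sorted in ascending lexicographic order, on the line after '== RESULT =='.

Regress:
  G ∩ del = {}  (empty — regression defined)
  G \ add = {at(dock), have(k1), key_at(k2,lab), open(d_lab_dock)} \ {at(dock)} = {have(k1), key_at(k2,lab), open(d_lab_dock)}
  ∪ pre   = {have(k1), key_at(k2,lab), open(d_lab_dock)} ∪ {at(lab), open(d_lab_dock)}
          = {at(lab), have(k1), key_at(k2,lab), open(d_lab_dock)}

== RESULT ==
["at(lab)", "have(k1)", "key_at(k2,lab)", "open(d_lab_dock)"]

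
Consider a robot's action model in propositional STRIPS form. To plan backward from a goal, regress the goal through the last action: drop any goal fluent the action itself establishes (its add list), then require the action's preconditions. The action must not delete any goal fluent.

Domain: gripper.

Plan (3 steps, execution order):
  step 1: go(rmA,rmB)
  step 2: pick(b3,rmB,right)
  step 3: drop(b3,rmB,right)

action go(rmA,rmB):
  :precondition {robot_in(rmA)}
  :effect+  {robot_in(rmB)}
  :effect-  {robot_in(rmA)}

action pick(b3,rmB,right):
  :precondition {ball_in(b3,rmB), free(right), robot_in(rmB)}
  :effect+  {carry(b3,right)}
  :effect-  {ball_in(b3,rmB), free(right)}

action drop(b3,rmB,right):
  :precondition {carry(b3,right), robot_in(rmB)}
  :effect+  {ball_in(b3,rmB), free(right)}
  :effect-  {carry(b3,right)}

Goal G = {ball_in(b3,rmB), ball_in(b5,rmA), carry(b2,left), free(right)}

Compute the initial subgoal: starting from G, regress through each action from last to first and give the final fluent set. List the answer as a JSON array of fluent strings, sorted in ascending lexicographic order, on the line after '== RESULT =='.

Regress step by step:
  through step 3 (drop(b3,rmB,right)): drop {ball_in(b3,rmB), free(right)}, keep {ball_in(b5,rmA), carry(b2,left)}, require {carry(b3,right), robot_in(rmB)}
    → {ball_in(b5,rmA), carry(b2,left), carry(b3,right), robot_in(rmB)}
  through step 2 (pick(b3,rmB,right)): drop {carry(b3,right)}, keep {ball_in(b5,rmA), carry(b2,left), robot_in(rmB)}, require {ball_in(b3,rmB), free(right), robot_in(rmB)}
    → {ball_in(b3,rmB), ball_in(b5,rmA), carry(b2,left), free(right), robot_in(rmB)}
  through step 1 (go(rmA,rmB)): drop {robot_in(rmB)}, keep {ball_in(b3,rmB), ball_in(b5,rmA), carry(b2,left), free(right)}, require {robot_in(rmA)}
    → {ball_in(b3,rmB), ball_in(b5,rmA), carry(b2,left), free(right), robot_in(rmA)}

== RESULT ==
["ball_in(b3,rmB)", "ball_in(b5,rmA)", "carry(b2,left)", "free(right)", "robot_in(rmA)"]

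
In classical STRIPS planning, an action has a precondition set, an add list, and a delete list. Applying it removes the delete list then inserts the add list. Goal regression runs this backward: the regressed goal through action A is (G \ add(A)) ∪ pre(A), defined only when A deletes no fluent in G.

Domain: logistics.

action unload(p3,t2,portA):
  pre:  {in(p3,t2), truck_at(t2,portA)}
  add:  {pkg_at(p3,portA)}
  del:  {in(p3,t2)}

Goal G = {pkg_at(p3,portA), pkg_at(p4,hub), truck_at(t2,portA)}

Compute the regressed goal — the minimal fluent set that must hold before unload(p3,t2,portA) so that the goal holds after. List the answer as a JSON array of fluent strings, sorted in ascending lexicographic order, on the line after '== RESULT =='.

Regress:
  G ∩ del = {}  (empty — regression defined)
  G \ add = {pkg_at(p3,portA), pkg_at(p4,hub), truck_at(t2,portA)} \ {pkg_at(p3,portA)} = {pkg_at(p4,hub), truck_at(t2,portA)}
  ∪ pre   = {pkg_at(p4,hub), truck_at(t2,portA)} ∪ {in(p3,t2), truck_at(t2,portA)}
          = {in(p3,t2), pkg_at(p4,hub), truck_at(t2,portA)}

== RESULT ==
["in(p3,t2)", "pkg_at(p4,hub)", "truck_at(t2,portA)"]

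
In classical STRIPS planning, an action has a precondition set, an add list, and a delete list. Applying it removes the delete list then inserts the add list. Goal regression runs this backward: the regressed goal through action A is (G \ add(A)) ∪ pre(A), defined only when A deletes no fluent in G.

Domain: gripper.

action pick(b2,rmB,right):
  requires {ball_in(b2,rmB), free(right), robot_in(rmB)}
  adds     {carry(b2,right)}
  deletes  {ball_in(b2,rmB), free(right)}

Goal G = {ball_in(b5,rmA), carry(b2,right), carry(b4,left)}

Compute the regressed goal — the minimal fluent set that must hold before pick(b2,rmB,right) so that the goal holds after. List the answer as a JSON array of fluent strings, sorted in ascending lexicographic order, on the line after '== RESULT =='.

Regress:
  G ∩ del = {}  (empty — regression defined)
  G \ add = {ball_in(b5,rmA), carry(b2,right), carry(b4,left)} \ {carry(b2,right)} = {ball_in(b5,rmA), carry(b4,left)}
  ∪ pre   = {ball_in(b5,rmA), carry(b4,left)} ∪ {ball_in(b2,rmB), free(right), robot_in(rmB)}
          = {ball_in(b2,rmB), ball_in(b5,rmA), carry(b4,left), free(right), robot_in(rmB)}

== RESULT ==
["ball_in(b2,rmB)", "ball_in(b5,rmA)", "carry(b4,left)", "free(right)", "robot_in(rmB)"]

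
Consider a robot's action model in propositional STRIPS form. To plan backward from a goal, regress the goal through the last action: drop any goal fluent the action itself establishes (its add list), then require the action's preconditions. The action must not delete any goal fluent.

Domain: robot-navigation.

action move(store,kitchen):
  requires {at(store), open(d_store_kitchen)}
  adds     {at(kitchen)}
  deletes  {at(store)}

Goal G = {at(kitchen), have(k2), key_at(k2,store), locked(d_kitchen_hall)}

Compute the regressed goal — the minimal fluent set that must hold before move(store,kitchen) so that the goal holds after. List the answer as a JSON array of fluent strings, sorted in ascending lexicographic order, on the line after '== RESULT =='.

Regress:
  G ∩ del = {}  (empty — regression defined)
  G \ add = {at(kitchen), have(k2), key_at(k2,store), locked(d_kitchen_hall)} \ {at(kitchen)} = {have(k2), key_at(k2,store), locked(d_kitchen_hall)}
  ∪ pre   = {have(k2), key_at(k2,store), locked(d_kitchen_hall)} ∪ {at(store), open(d_store_kitchen)}
          = {at(store), have(k2), key_at(k2,store), locked(d_kitchen_hall), open(d_store_kitchen)}

== RESULT ==
["at(store)", "have(k2)", "key_at(k2,store)", "locked(d_kitchen_hall)", "open(d_store_kitchen)"]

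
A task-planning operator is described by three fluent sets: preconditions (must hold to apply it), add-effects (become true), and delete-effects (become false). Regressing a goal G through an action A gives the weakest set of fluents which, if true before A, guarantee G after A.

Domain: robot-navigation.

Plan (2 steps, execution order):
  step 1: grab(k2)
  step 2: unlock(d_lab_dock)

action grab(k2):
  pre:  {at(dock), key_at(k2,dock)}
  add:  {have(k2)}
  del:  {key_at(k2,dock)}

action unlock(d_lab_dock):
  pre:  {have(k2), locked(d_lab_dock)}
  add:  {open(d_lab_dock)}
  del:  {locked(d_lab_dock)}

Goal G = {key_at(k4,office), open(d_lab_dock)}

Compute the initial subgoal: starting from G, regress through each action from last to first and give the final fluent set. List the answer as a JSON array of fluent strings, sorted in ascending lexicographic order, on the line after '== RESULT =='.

Work backward from the goal:
  through step 2 (unlock(d_lab_dock)): drop {open(d_lab_dock)}, keep {key_at(k4,office)}, require {have(k2), locked(d_lab_dock)}
    → {have(k2), key_at(k4,office), locked(d_lab_dock)}
  through step 1 (grab(k2)): drop {have(k2)}, keep {key_at(k4,office), locked(d_lab_dock)}, require {at(dock), key_at(k2,dock)}
    → {at(dock), key_at(k2,dock), key_at(k4,office), locked(d_lab_dock)}

== RESULT ==
["at(dock)", "key_at(k2,dock)", "key_at(k4,office)", "locked(d_lab_dock)"]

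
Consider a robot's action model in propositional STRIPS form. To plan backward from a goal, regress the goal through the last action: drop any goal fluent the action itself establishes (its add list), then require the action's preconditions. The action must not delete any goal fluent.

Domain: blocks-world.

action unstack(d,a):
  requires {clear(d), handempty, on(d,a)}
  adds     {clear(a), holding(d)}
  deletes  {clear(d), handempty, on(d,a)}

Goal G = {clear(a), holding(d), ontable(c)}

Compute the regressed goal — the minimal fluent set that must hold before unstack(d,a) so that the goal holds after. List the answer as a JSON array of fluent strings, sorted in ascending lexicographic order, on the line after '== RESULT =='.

Regress:
  G ∩ del = {}  (empty — regression defined)
  G \ add = {clear(a), holding(d), ontable(c)} \ {clear(a), holding(d)} = {ontable(c)}
  ∪ pre   = {ontable(c)} ∪ {clear(d), handempty, on(d,a)}
          = {clear(d), handempty, on(d,a), ontable(c)}

== RESULT ==
["clear(d)", "handempty", "on(d,a)", "ontable(c)"]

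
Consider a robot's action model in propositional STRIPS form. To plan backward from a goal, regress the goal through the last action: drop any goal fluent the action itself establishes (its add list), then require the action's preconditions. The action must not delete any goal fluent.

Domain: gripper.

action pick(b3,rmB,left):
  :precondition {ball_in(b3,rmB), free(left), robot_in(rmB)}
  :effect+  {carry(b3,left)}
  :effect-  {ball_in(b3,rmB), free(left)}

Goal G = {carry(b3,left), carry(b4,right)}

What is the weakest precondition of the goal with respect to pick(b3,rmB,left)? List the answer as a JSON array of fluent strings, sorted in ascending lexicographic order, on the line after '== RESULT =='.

Regress:
  G ∩ del = {}  (empty — regression defined)
  G \ add = {carry(b3,left), carry(b4,right)} \ {carry(b3,left)} = {carry(b4,right)}
  ∪ pre   = {carry(b4,right)} ∪ {ball_in(b3,rmB), free(left), robot_in(rmB)}
          = {ball_in(b3,rmB), carry(b4,right), free(left), robot_in(rmB)}

== RESULT ==
["ball_in(b3,rmB)", "carry(b4,right)", "free(left)", "robot_in(rmB)"]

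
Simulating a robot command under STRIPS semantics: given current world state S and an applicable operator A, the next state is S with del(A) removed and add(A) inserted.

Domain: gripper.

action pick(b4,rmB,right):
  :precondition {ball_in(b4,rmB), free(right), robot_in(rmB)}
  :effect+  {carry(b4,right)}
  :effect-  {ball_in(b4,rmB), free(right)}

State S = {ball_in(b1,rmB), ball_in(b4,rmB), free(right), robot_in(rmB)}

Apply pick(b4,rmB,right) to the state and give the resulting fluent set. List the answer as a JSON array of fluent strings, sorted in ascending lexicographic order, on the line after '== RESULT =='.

Progress:
  pre ⊆ S: {ball_in(b4,rmB), free(right), robot_in(rmB)} ⊆ S  — applicable
  S \ del = {ball_in(b1,rmB), robot_in(rmB)}
  ∪ add   = {ball_in(b1,rmB), carry(b4,right), robot_in(rmB)}

== RESULT ==
["ball_in(b1,rmB)", "carry(b4,right)", "robot_in(rmB)"]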